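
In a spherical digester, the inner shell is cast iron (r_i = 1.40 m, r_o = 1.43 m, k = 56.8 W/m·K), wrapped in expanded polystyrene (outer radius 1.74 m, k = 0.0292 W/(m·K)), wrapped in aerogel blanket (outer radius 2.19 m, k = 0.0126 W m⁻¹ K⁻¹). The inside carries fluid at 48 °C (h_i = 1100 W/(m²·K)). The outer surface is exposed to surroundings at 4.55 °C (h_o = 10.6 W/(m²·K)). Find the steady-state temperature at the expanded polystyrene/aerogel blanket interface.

Treat each layer as a resistance in series:
  R_conv,in = 1/(4πr²h) = 1/(4π·1.40²·1100) = 3.691×10^-5 K/W
  R_cast iron = (1/1.40 − 1/1.43)/(4πk) = 0.01499/(4π·56.8) = 2.099×10^-5 K/W
  R_expanded polystyrene = (1/1.43 − 1/1.74)/(4πk) = 0.1246/(4π·0.0292) = 0.3395 K/W
  R_aerogel blanket = (1/1.74 − 1/2.19)/(4πk) = 0.1181/(4π·0.0126) = 0.7458 K/W
  R_conv,out = 1/(4πr²h) = 1/(4π·2.19²·10.6) = 0.001565 K/W
ΣR = 3.691×10^-5 + 2.099×10^-5 + 0.3395 + 0.7458 + 0.001565 = 1.087 K/W
Q = ΔT/ΣR = (48 °C − 4.55 °C)/1.087 = 39.97 W
From the inner boundary to the expanded polystyrene/aerogel blanket interface, ΣR_partial = 0.3396 K/W.
T_interface = T_in − Q·ΣR_partial = 48 °C − (39.97)(0.3396) = 34.4 °C

T = 34.4 °C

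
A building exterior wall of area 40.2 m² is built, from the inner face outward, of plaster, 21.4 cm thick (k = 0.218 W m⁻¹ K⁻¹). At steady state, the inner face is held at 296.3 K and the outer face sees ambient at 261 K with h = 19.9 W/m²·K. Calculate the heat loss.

Resistance network (inner→outer):
  R_plaster = L/(kA) = 0.214/(0.218·40.2) = 0.02442 K/W
  R_conv,out = 1/(hA) = 1/(19.9·40.2) = 0.001250 K/W
ΣR = 0.02442 + 0.001250 = 0.02567 K/W
Q = ΔT/ΣR = (296.3 K − 261 K)/0.02567 = 1380 W

Q = 1380 W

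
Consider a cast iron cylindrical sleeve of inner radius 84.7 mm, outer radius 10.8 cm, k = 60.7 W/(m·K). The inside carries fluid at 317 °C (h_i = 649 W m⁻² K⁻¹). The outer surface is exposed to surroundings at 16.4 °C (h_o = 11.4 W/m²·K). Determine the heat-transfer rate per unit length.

Q' = 2.26 kW/m

Series thermal resistances, inner to outer:
  R'_conv,in = 1/(2πr h) = 1/(2π·0.0847·649) = 0.002895 m·K/W
  R'_cast iron = ln(0.108/0.0847)/(2πk) = 0.2430/(2π·60.7) = 6.372×10^-4 m·K/W
  R'_conv,out = 1/(2πr h) = 1/(2π·0.108·11.4) = 0.1293 m·K/W
ΣR = 0.002895 + 6.372×10^-4 + 0.1293 = 0.1328 m·K/W
Q' = ΔT/ΣR = (317 °C − 16.4 °C)/0.1328 = 2260 W/m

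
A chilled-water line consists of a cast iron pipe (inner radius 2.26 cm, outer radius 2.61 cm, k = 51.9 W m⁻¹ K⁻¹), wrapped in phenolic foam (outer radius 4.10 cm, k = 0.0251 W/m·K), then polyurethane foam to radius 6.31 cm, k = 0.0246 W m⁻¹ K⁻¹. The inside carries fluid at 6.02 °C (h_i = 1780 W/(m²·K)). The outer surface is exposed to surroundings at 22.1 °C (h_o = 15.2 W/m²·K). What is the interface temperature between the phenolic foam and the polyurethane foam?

T = 13.9 °C

Series thermal resistances, inner to outer:
  R'_conv,in = 1/(2πr h) = 1/(2π·0.0226·1780) = 0.003956 m·K/W
  R'_cast iron = ln(0.0261/0.0226)/(2πk) = 0.1440/(2π·51.9) = 4.415×10^-4 m·K/W
  R'_phenolic foam = ln(0.0410/0.0261)/(2πk) = 0.4516/(2π·0.0251) = 2.864 m·K/W
  R'_polyurethane foam = ln(0.0631/0.0410)/(2πk) = 0.4311/(2π·0.0246) = 2.789 m·K/W
  R'_conv,out = 1/(2πr h) = 1/(2π·0.0631·15.2) = 0.1659 m·K/W
ΣR = 0.003956 + 4.415×10^-4 + 2.864 + 2.789 + 0.1659 = 5.823 m·K/W
Q' = ΔT/ΣR = (6.02 °C − 22.1 °C)/5.823 = -2.761 W/m
From the inner boundary to the phenolic foam/polyurethane foam interface, ΣR_partial = 2.868 m·K/W.
T_interface = T_in − Q'·ΣR_partial = 6.02 °C − (-2.761)(2.868) = 13.9 °C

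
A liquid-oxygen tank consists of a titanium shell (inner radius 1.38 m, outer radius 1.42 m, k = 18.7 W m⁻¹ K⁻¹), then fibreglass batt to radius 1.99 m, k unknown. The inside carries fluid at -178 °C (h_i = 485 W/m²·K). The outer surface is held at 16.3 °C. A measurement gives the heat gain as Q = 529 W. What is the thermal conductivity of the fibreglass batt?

ΣR = ΔT/Q = |-178 − 16.3|/529 = 0.3673 K/W
Known resistances:
  R_conv,in = 1/(4πr²h) = 1/(4π·1.38²·485) = 8.616×10^-5 K/W
  R_titanium = (1/1.38 − 1/1.42)/(4πk) = 0.02041/(4π·18.7) = 8.686×10^-5 K/W
R_fibreglass batt = ΣR − ΣR_known = 0.3673 − 1.730×10^-4 = 0.3671 K/W
(1/r₁−1/r₂)/(4πk) = 0.3671 ⇒ k = 0.2017/(4π·0.3671) = 0.0437 W/m·K

k = 0.0437 W/m·K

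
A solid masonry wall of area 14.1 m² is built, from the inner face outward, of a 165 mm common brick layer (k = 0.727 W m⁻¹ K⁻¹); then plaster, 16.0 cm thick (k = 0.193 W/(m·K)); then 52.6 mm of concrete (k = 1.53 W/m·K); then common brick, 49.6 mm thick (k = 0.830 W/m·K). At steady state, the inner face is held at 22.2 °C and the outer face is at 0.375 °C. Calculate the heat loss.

Q = 268 W

Resistance network (inner→outer):
  R_common brick = L/(kA) = 0.165/(0.727·14.1) = 0.01610 K/W
  R_plaster = L/(kA) = 0.160/(0.193·14.1) = 0.05880 K/W
  R_concrete = L/(kA) = 0.0526/(1.53·14.1) = 0.002438 K/W
  R_common brick = L/(kA) = 0.0496/(0.830·14.1) = 0.004238 K/W
ΣR = 0.01610 + 0.05880 + 0.002438 + 0.004238 = 0.08158 K/W
Q = ΔT/ΣR = (22.2 °C − 0.375 °C)/0.08158 = 268 W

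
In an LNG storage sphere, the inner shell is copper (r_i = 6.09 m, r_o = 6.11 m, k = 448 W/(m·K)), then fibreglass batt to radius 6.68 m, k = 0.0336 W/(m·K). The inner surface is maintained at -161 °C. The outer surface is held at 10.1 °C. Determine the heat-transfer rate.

Treat each layer as a resistance in series:
  R_copper = (1/6.09 − 1/6.11)/(4πk) = 5.375×10^-4/(4π·448) = 9.547×10^-8 K/W
  R_fibreglass batt = (1/6.11 − 1/6.68)/(4πk) = 0.01397/(4π·0.0336) = 0.03308 K/W
ΣR = 9.547×10^-8 + 0.03308 = 0.03308 K/W
Q = ΔT/ΣR = (-161 °C − 10.1 °C)/0.03308 = -5170 W
(Negative Q ⇒ heat flows inward; heat gain = 5170 W.)

Q = 5.17 kW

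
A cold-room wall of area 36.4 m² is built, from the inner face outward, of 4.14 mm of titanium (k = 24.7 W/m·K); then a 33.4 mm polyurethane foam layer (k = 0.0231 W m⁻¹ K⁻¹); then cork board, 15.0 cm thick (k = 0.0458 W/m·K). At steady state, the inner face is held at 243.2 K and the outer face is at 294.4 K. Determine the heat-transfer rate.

Q = 395 W

Resistance network (inner→outer):
  R_titanium = L/(kA) = 0.00414/(24.7·36.4) = 4.605×10^-6 K/W
  R_polyurethane foam = L/(kA) = 0.0334/(0.0231·36.4) = 0.03972 K/W
  R_cork board = L/(kA) = 0.150/(0.0458·36.4) = 0.08998 K/W
ΣR = 4.605×10^-6 + 0.03972 + 0.08998 = 0.1297 K/W
Q = ΔT/ΣR = (243.2 K − 294.4 K)/0.1297 = -395 W
(Negative Q ⇒ heat flows inward; heat gain = 395 W.)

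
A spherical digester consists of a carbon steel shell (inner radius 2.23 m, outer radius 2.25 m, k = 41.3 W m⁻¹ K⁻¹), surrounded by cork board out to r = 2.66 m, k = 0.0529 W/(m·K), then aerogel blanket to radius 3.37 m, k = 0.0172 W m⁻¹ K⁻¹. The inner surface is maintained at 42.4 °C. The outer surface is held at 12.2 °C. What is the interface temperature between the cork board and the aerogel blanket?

T = 35.8 °C

Series thermal resistances, inner to outer:
  R_carbon steel = (1/2.23 − 1/2.25)/(4πk) = 0.003986/(4π·41.3) = 7.680×10^-6 K/W
  R_cork board = (1/2.25 − 1/2.66)/(4πk) = 0.06850/(4π·0.0529) = 0.1031 K/W
  R_aerogel blanket = (1/2.66 − 1/3.37)/(4πk) = 0.07920/(4π·0.0172) = 0.3664 K/W
ΣR = 7.680×10^-6 + 0.1031 + 0.3664 = 0.4695 K/W
Q = ΔT/ΣR = (42.4 °C − 12.2 °C)/0.4695 = 64.32 W
From the inner boundary to the cork board/aerogel blanket interface, ΣR_partial = 0.1031 K/W.
T_interface = T_in − Q·ΣR_partial = 42.4 °C − (64.32)(0.1031) = 35.8 °C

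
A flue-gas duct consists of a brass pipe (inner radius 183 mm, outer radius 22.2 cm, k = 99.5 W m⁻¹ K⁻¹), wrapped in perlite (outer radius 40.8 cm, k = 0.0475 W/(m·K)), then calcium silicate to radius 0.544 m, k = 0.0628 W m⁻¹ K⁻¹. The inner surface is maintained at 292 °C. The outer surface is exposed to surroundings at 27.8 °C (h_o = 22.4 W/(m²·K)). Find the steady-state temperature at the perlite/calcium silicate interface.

Series thermal resistances, inner to outer:
  R'_brass = ln(0.222/0.183)/(2πk) = 0.1932/(2π·99.5) = 3.090×10^-4 m·K/W
  R'_perlite = ln(0.408/0.222)/(2πk) = 0.6086/(2π·0.0475) = 2.039 m·K/W
  R'_calcium silicate = ln(0.544/0.408)/(2πk) = 0.2877/(2π·0.0628) = 0.7291 m·K/W
  R'_conv,out = 1/(2πr h) = 1/(2π·0.544·22.4) = 0.01306 m·K/W
ΣR = 3.090×10^-4 + 2.039 + 0.7291 + 0.01306 = 2.781 m·K/W
Q' = ΔT/ΣR = (292 °C − 27.8 °C)/2.781 = 95.00 W/m
From the inner boundary to the perlite/calcium silicate interface, ΣR_partial = 2.039 m·K/W.
T_interface = T_in − Q'·ΣR_partial = 292 °C − (95.00)(2.039) = 98.3 °C

T = 98.3 °C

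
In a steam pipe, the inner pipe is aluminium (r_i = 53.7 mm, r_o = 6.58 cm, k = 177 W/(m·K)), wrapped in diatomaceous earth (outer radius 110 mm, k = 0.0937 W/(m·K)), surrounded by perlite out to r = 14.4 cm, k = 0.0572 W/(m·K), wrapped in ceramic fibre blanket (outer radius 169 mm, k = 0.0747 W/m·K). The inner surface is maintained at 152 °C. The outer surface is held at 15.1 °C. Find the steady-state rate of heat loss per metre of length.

Resistance network (inner→outer):
  R'_aluminium = ln(0.0658/0.0537)/(2πk) = 0.2032/(2π·177) = 1.827×10^-4 m·K/W
  R'_diatomaceous earth = ln(0.110/0.0658)/(2πk) = 0.5139/(2π·0.0937) = 0.8728 m·K/W
  R'_perlite = ln(0.144/0.110)/(2πk) = 0.2693/(2π·0.0572) = 0.7494 m·K/W
  R'_ceramic fibre blanket = ln(0.169/0.144)/(2πk) = 0.1601/(2π·0.0747) = 0.3411 m·K/W
ΣR = 1.827×10^-4 + 0.8728 + 0.7494 + 0.3411 = 1.963 m·K/W
Q' = ΔT/ΣR = (152 °C − 15.1 °C)/1.963 = 69.7 W/m

Q' = 69.7 W/m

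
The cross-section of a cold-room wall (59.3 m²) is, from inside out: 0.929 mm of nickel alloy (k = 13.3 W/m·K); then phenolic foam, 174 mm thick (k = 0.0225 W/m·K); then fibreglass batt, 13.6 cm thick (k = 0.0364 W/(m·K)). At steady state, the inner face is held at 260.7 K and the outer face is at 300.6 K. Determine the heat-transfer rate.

Q = 206 W

Treat each layer as a resistance in series:
  R_nickel alloy = L/(kA) = 9.29×10^-4/(13.3·59.3) = 1.178×10^-6 K/W
  R_phenolic foam = L/(kA) = 0.174/(0.0225·59.3) = 0.1304 K/W
  R_fibreglass batt = L/(kA) = 0.136/(0.0364·59.3) = 0.06301 K/W
ΣR = 1.178×10^-6 + 0.1304 + 0.06301 = 0.1934 K/W
Q = ΔT/ΣR = (260.7 K − 300.6 K)/0.1934 = -206 W
(Negative Q ⇒ heat flows inward; heat gain = 206 W.)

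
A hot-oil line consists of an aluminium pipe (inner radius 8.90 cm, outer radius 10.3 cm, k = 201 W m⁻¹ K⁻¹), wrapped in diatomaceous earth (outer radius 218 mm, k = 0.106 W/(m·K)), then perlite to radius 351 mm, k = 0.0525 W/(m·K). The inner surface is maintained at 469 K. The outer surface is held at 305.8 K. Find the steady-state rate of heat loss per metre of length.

Q' = 63.5 W/m

Resistance network (inner→outer):
  R'_aluminium = ln(0.103/0.0890)/(2πk) = 0.1461/(2π·201) = 1.157×10^-4 m·K/W
  R'_diatomaceous earth = ln(0.218/0.103)/(2πk) = 0.7498/(2π·0.106) = 1.126 m·K/W
  R'_perlite = ln(0.351/0.218)/(2πk) = 0.4763/(2π·0.0525) = 1.444 m·K/W
ΣR = 1.157×10^-4 + 1.126 + 1.444 = 2.570 m·K/W
Q' = ΔT/ΣR = (469 K − 305.8 K)/2.570 = 63.5 W/m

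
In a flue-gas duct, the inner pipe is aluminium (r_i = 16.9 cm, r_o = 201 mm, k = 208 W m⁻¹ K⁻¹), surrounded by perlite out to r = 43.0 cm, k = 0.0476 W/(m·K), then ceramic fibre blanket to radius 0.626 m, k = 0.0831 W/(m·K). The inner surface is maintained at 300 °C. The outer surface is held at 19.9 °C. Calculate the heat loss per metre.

Resistance network (inner→outer):
  R'_aluminium = ln(0.201/0.169)/(2πk) = 0.1734/(2π·208) = 1.327×10^-4 m·K/W
  R'_perlite = ln(0.430/0.201)/(2πk) = 0.7605/(2π·0.0476) = 2.543 m·K/W
  R'_ceramic fibre blanket = ln(0.626/0.430)/(2πk) = 0.3756/(2π·0.0831) = 0.7193 m·K/W
ΣR = 1.327×10^-4 + 2.543 + 0.7193 = 3.262 m·K/W
Q' = ΔT/ΣR = (300 °C − 19.9 °C)/3.262 = 85.9 W/m

Q' = 85.9 W/m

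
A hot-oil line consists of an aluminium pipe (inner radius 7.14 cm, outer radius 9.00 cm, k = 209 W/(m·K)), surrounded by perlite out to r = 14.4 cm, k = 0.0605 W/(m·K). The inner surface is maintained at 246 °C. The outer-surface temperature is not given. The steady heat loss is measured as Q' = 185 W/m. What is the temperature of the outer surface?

T_out = 17.2 °C

Series resistances:
  R'_aluminium = ln(0.0900/0.0714)/(2πk) = 0.2315/(2π·209) = 1.763×10^-4 m·K/W
  R'_perlite = ln(0.144/0.0900)/(2πk) = 0.4700/(2π·0.0605) = 1.236 m·K/W
ΣR = 1.237 m·K/W
ΔT = Q'·ΣR = 185 × 1.237 = 228.8 K
Heat flows outward, so T_out = T_in − ΔT = 246 − 228.8 = 17.2 °C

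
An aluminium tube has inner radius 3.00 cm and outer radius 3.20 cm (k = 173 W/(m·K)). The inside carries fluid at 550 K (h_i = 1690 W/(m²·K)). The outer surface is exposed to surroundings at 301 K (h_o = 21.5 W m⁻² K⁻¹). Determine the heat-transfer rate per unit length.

Series thermal resistances, inner to outer:
  R'_conv,in = 1/(2πr h) = 1/(2π·0.0300·1690) = 0.003139 m·K/W
  R'_aluminium = ln(0.0320/0.0300)/(2πk) = 0.06454/(2π·173) = 5.937×10^-5 m·K/W
  R'_conv,out = 1/(2πr h) = 1/(2π·0.0320·21.5) = 0.2313 m·K/W
ΣR = 0.003139 + 5.937×10^-5 + 0.2313 = 0.2345 m·K/W
Q' = ΔT/ΣR = (550 K − 301 K)/0.2345 = 1060 W/m

Q' = 1060 W/m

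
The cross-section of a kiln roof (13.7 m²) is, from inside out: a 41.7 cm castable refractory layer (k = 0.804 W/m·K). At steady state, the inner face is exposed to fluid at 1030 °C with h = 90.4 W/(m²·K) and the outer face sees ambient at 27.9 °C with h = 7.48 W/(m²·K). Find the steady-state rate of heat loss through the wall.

Q = 20700 W

Resistance network (inner→outer):
  R_conv,in = 1/(hA) = 1/(90.4·13.7) = 8.074×10^-4 K/W
  R_castable refractory = L/(kA) = 0.417/(0.804·13.7) = 0.03786 K/W
  R_conv,out = 1/(hA) = 1/(7.48·13.7) = 0.009758 K/W
ΣR = 8.074×10^-4 + 0.03786 + 0.009758 = 0.04843 K/W
Q = ΔT/ΣR = (1030 °C − 27.9 °C)/0.04843 = 20700 W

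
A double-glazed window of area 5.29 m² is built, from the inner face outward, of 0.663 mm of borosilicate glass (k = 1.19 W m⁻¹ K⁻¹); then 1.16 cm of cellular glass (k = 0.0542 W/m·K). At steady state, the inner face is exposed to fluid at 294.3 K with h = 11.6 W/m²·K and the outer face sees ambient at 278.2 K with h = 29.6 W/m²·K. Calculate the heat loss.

Treat each layer as a resistance in series:
  R_conv,in = 1/(hA) = 1/(11.6·5.29) = 0.01630 K/W
  R_borosilicate glass = L/(kA) = 6.63×10^-4/(1.19·5.29) = 1.053×10^-4 K/W
  R_cellular glass = L/(kA) = 0.0116/(0.0542·5.29) = 0.04046 K/W
  R_conv,out = 1/(hA) = 1/(29.6·5.29) = 0.006386 K/W
ΣR = 0.01630 + 1.053×10^-4 + 0.04046 + 0.006386 = 0.06325 K/W
Q = ΔT/ΣR = (294.3 K − 278.2 K)/0.06325 = 255 W

Q = 255 W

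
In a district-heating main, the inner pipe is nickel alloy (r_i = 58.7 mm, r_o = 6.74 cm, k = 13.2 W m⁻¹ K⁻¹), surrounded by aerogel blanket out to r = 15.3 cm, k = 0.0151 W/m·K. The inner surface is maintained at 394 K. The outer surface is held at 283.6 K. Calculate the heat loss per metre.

Treat each layer as a resistance in series:
  R'_nickel alloy = ln(0.0674/0.0587)/(2πk) = 0.1382/(2π·13.2) = 0.001666 m·K/W
  R'_aerogel blanket = ln(0.153/0.0674)/(2πk) = 0.8198/(2π·0.0151) = 8.641 m·K/W
ΣR = 0.001666 + 8.641 = 8.643 m·K/W
Q' = ΔT/ΣR = (394 K − 283.6 K)/8.643 = 12.8 W/m

Q' = 12.8 W/m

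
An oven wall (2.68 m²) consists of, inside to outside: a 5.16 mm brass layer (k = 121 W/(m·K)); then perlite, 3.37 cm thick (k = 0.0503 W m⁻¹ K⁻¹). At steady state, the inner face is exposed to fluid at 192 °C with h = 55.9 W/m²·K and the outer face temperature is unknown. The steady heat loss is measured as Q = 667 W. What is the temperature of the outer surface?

Sum the resistances:
  R_conv,in = 1/(hA) = 1/(55.9·2.68) = 0.006675 K/W
  R_brass = L/(kA) = 0.00516/(121·2.68) = 1.591×10^-5 K/W
  R_perlite = L/(kA) = 0.0337/(0.0503·2.68) = 0.2500 K/W
ΣR = 0.2567 K/W
ΔT = Q·ΣR = 667 × 0.2567 = 171.2 K
Heat flows outward, so T_out = T_in − ΔT = 192 − 171.2 = 20.8 °C

T_out = 20.8 °C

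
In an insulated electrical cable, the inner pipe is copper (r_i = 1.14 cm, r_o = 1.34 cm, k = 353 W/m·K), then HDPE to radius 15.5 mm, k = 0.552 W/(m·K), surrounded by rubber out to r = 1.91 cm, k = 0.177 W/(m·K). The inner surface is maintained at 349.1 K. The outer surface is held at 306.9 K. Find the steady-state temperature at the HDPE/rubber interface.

Series thermal resistances, inner to outer:
  R'_copper = ln(0.0134/0.0114)/(2πk) = 0.1616/(2π·353) = 7.288×10^-5 m·K/W
  R'_HDPE = ln(0.0155/0.0134)/(2πk) = 0.1456/(2π·0.552) = 0.04198 m·K/W
  R'_rubber = ln(0.0191/0.0155)/(2πk) = 0.2088/(2π·0.177) = 0.1878 m·K/W
ΣR = 7.288×10^-5 + 0.04198 + 0.1878 = 0.2299 m·K/W
Q' = ΔT/ΣR = (349.1 K − 306.9 K)/0.2299 = 183.6 W/m
From the inner boundary to the HDPE/rubber interface, ΣR_partial = 0.04205 m·K/W.
T_interface = T_in − Q'·ΣR_partial = 349.1 K − (183.6)(0.04205) = 341.4 K

T = 341.4 K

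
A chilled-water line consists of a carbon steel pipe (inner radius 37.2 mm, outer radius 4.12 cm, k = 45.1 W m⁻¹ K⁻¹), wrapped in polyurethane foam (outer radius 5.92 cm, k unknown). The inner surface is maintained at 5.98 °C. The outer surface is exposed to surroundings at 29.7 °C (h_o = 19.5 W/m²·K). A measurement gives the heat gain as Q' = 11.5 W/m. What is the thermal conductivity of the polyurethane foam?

ΣR = ΔT/Q' = |5.98 − 29.7|/11.5 = 2.063 m·K/W
Known resistances:
  R'_carbon steel = ln(0.0412/0.0372)/(2πk) = 0.1021/(2π·45.1) = 3.604×10^-4 m·K/W
  R'_conv,out = 1/(2πr h) = 1/(2π·0.0592·19.5) = 0.1379 m·K/W
R_polyurethane foam = ΣR − ΣR_known = 2.063 − 0.1383 = 1.925 m·K/W
ln(r₂/r₁)/(2πk) = 1.925 ⇒ k = 0.3625/(2π·1.925) = 0.0300 W/m·K

k = 0.0300 W/m·K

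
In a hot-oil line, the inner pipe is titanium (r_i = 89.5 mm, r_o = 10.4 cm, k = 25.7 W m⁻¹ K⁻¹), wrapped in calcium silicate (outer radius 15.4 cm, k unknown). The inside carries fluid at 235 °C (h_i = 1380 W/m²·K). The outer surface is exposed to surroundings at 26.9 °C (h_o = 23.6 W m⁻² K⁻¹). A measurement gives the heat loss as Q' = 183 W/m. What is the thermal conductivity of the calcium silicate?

k = 0.0573 W/m·K

ΣR = ΔT/Q' = |235 − 26.9|/183 = 1.137 m·K/W
Known resistances:
  R'_conv,in = 1/(2πr h) = 1/(2π·0.0895·1380) = 0.001289 m·K/W
  R'_titanium = ln(0.104/0.0895)/(2πk) = 0.1502/(2π·25.7) = 9.299×10^-4 m·K/W
  R'_conv,out = 1/(2πr h) = 1/(2π·0.154·23.6) = 0.04379 m·K/W
R_calcium silicate = ΣR − ΣR_known = 1.137 − 0.04601 = 1.091 m·K/W
ln(r₂/r₁)/(2πk) = 1.091 ⇒ k = 0.3926/(2π·1.091) = 0.0573 W/m·K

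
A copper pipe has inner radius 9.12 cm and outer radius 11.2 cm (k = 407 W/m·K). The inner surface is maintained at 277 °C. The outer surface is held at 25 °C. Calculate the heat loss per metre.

Q' = 3140 kW/m

Q' = 2πk·ΔT/ln(r₂/r₁) = 2π × 407 × 252 / ln(0.112/0.0912) = 3.14×10^6 W/m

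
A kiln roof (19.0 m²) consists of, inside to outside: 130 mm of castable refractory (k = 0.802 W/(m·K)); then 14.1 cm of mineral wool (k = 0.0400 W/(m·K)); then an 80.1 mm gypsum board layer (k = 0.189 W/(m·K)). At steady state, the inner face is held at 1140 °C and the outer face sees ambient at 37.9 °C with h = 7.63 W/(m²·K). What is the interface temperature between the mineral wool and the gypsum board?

T = 182 °C

Resistance network (inner→outer):
  R_castable refractory = L/(kA) = 0.130/(0.802·19.0) = 0.008531 K/W
  R_mineral wool = L/(kA) = 0.141/(0.0400·19.0) = 0.1855 K/W
  R_gypsum board = L/(kA) = 0.0801/(0.189·19.0) = 0.02231 K/W
  R_conv,out = 1/(hA) = 1/(7.63·19.0) = 0.006898 K/W
ΣR = 0.008531 + 0.1855 + 0.02231 + 0.006898 = 0.2232 K/W
Q = ΔT/ΣR = (1140 °C − 37.9 °C)/0.2232 = 4938 W
From the inner boundary to the mineral wool/gypsum board interface, ΣR_partial = 0.1940 K/W.
T_interface = T_in − Q·ΣR_partial = 1140 °C − (4938)(0.1940) = 182 °C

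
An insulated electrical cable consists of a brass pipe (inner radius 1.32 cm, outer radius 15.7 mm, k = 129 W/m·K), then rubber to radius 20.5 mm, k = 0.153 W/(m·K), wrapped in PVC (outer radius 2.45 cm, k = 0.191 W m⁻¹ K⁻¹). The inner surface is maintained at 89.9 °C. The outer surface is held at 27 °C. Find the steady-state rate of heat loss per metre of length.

Resistance network (inner→outer):
  R'_brass = ln(0.0157/0.0132)/(2πk) = 0.1734/(2π·129) = 2.140×10^-4 m·K/W
  R'_rubber = ln(0.0205/0.0157)/(2πk) = 0.2668/(2π·0.153) = 0.2775 m·K/W
  R'_PVC = ln(0.0245/0.0205)/(2πk) = 0.1782/(2π·0.191) = 0.1485 m·K/W
ΣR = 2.140×10^-4 + 0.2775 + 0.1485 = 0.4262 m·K/W
Q' = ΔT/ΣR = (89.9 °C − 27 °C)/0.4262 = 148 W/m

Q' = 148 W/m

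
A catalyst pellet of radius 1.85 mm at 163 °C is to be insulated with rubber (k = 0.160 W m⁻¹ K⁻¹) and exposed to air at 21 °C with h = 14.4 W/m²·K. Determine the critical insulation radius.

r_cr = 2.22 cm

For a sphere, r_cr = 2k_ins/h = 2·0.160/14.4 = 0.0222 m = 2.22 cm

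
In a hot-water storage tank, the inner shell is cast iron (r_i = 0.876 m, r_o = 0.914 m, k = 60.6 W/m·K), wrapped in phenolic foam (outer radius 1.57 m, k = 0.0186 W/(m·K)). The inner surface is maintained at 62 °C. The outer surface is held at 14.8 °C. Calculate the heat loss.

Resistance network (inner→outer):
  R_cast iron = (1/0.876 − 1/0.914)/(4πk) = 0.04746/(4π·60.6) = 6.232×10^-5 K/W
  R_phenolic foam = (1/0.914 − 1/1.57)/(4πk) = 0.4571/(4π·0.0186) = 1.956 K/W
ΣR = 6.232×10^-5 + 1.956 = 1.956 K/W
Q = ΔT/ΣR = (62 °C − 14.8 °C)/1.956 = 24.1 W

Q = 24.1 W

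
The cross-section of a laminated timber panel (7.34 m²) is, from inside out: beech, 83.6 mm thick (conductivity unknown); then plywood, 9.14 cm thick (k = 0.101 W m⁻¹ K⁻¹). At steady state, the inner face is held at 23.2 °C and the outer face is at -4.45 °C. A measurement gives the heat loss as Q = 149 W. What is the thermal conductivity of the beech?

k = 0.183 W/m·K

ΣR = ΔT/Q = |23.2 − -4.45|/149 = 0.1856 K/W
Known resistances:
  R_plywood = L/(kA) = 0.0914/(0.101·7.34) = 0.1233 K/W
R_beech = ΣR − ΣR_known = 0.1856 − 0.1233 = 0.06230 K/W
L/(kA) = 0.06230 ⇒ k = 0.0836/(0.06230·7.34) = 0.183 W/m·K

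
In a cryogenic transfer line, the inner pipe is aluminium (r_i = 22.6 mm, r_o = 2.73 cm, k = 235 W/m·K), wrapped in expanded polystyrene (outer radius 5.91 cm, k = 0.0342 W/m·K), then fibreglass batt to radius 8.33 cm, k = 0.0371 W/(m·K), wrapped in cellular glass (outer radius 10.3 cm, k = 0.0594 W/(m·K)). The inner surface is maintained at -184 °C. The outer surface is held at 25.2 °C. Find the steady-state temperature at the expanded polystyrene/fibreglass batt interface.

T = -50.6 °C

Treat each layer as a resistance in series:
  R'_aluminium = ln(0.0273/0.0226)/(2πk) = 0.1889/(2π·235) = 1.280×10^-4 m·K/W
  R'_expanded polystyrene = ln(0.0591/0.0273)/(2πk) = 0.7723/(2π·0.0342) = 3.594 m·K/W
  R'_fibreglass batt = ln(0.0833/0.0591)/(2πk) = 0.3432/(2π·0.0371) = 1.472 m·K/W
  R'_cellular glass = ln(0.103/0.0833)/(2πk) = 0.2123/(2π·0.0594) = 0.5688 m·K/W
ΣR = 1.280×10^-4 + 3.594 + 1.472 + 0.5688 = 5.635 m·K/W
Q' = ΔT/ΣR = (-184 °C − 25.2 °C)/5.635 = -37.13 W/m
From the inner boundary to the expanded polystyrene/fibreglass batt interface, ΣR_partial = 3.594 m·K/W.
T_interface = T_in − Q'·ΣR_partial = -184 °C − (-37.13)(3.594) = -50.6 °C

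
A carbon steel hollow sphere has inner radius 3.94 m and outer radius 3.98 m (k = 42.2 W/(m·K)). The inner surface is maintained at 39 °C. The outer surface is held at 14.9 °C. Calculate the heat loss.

Q = 4πk·ΔT/(1/r₁ − 1/r₂) = 4π × 42.2 × 24.1 / (1/3.94 − 1/3.98) = 5.01×10^6 W

Q = 5.01×10^6 W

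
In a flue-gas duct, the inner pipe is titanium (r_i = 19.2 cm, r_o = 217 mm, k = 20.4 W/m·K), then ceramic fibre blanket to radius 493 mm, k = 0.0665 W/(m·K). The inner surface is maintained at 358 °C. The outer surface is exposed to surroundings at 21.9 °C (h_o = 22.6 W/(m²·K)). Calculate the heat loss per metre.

Q' = 170 W/m

Treat each layer as a resistance in series:
  R'_titanium = ln(0.217/0.192)/(2πk) = 0.1224/(2π·20.4) = 9.549×10^-4 m·K/W
  R'_ceramic fibre blanket = ln(0.493/0.217)/(2πk) = 0.8206/(2π·0.0665) = 1.964 m·K/W
  R'_conv,out = 1/(2πr h) = 1/(2π·0.493·22.6) = 0.01428 m·K/W
ΣR = 9.549×10^-4 + 1.964 + 0.01428 = 1.979 m·K/W
Q' = ΔT/ΣR = (358 °C − 21.9 °C)/1.979 = 170 W/m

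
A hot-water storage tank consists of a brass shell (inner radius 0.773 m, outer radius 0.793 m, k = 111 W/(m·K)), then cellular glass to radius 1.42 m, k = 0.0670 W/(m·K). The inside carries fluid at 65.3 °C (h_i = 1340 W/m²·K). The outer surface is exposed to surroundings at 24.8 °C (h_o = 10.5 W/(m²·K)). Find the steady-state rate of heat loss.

Series thermal resistances, inner to outer:
  R_conv,in = 1/(4πr²h) = 1/(4π·0.773²·1340) = 9.939×10^-5 K/W
  R_brass = (1/0.773 − 1/0.793)/(4πk) = 0.03263/(4π·111) = 2.339×10^-5 K/W
  R_cellular glass = (1/0.793 − 1/1.42)/(4πk) = 0.5568/(4π·0.0670) = 0.6613 K/W
  R_conv,out = 1/(4πr²h) = 1/(4π·1.42²·10.5) = 0.003759 K/W
ΣR = 9.939×10^-5 + 2.339×10^-5 + 0.6613 + 0.003759 = 0.6652 K/W
Q = ΔT/ΣR = (65.3 °C − 24.8 °C)/0.6652 = 60.9 W

Q = 60.9 W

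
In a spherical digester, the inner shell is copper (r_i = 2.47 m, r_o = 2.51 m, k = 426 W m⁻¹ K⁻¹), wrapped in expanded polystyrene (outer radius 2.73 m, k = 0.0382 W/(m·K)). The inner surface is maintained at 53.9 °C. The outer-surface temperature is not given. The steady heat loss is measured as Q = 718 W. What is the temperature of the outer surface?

Sum the resistances:
  R_copper = (1/2.47 − 1/2.51)/(4πk) = 0.006452/(4π·426) = 1.205×10^-6 K/W
  R_expanded polystyrene = (1/2.51 − 1/2.73)/(4πk) = 0.03211/(4π·0.0382) = 0.06688 K/W
ΣR = 0.06688 K/W
ΔT = Q·ΣR = 718 × 0.06688 = 48.02 K
Heat flows outward, so T_out = T_in − ΔT = 53.9 − 48.02 = 5.88 °C

T_out = 5.88 °C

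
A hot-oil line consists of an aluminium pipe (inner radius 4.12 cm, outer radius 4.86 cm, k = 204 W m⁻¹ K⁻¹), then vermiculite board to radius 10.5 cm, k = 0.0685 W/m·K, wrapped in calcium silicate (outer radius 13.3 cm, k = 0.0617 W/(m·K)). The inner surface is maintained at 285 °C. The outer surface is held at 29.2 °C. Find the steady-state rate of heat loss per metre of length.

Q' = 107 W/m

Resistance network (inner→outer):
  R'_aluminium = ln(0.0486/0.0412)/(2πk) = 0.1652/(2π·204) = 1.289×10^-4 m·K/W
  R'_vermiculite board = ln(0.105/0.0486)/(2πk) = 0.7703/(2π·0.0685) = 1.790 m·K/W
  R'_calcium silicate = ln(0.133/0.105)/(2πk) = 0.2364/(2π·0.0617) = 0.6098 m·K/W
ΣR = 1.289×10^-4 + 1.790 + 0.6098 = 2.400 m·K/W
Q' = ΔT/ΣR = (285 °C − 29.2 °C)/2.400 = 107 W/m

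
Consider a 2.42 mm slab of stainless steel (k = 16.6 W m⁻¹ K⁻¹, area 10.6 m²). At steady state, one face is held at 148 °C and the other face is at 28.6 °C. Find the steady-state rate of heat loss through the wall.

Q = kA·ΔT/L = 16.6 × 10.6 × |148 °C − 28.6 °C| / 0.00242 = 8.68×10^6 W

Q = 8680 kW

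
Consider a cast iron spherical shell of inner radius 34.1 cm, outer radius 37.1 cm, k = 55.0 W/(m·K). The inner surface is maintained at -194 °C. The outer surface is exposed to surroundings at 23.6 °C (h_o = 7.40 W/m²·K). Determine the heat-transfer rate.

Series thermal resistances, inner to outer:
  R_cast iron = (1/0.341 − 1/0.371)/(4πk) = 0.2371/(4π·55.0) = 3.431×10^-4 K/W
  R_conv,out = 1/(4πr²h) = 1/(4π·0.371²·7.40) = 0.07813 K/W
ΣR = 3.431×10^-4 + 0.07813 = 0.07847 K/W
Q = ΔT/ΣR = (-194 °C − 23.6 °C)/0.07847 = -2770 W
(Negative Q ⇒ heat flows inward; heat gain = 2770 W.)

Q = 2.77 kW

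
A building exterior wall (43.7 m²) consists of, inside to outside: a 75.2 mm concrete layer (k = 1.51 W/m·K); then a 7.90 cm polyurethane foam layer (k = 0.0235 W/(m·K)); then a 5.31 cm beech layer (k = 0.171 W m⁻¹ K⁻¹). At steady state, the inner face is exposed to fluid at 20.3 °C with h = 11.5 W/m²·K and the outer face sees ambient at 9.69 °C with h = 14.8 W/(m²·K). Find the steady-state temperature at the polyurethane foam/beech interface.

Resistance network (inner→outer):
  R_conv,in = 1/(hA) = 1/(11.5·43.7) = 0.001990 K/W
  R_concrete = L/(kA) = 0.0752/(1.51·43.7) = 0.001140 K/W
  R_polyurethane foam = L/(kA) = 0.0790/(0.0235·43.7) = 0.07693 K/W
  R_beech = L/(kA) = 0.0531/(0.171·43.7) = 0.007106 K/W
  R_conv,out = 1/(hA) = 1/(14.8·43.7) = 0.001546 K/W
ΣR = 0.001990 + 0.001140 + 0.07693 + 0.007106 + 0.001546 = 0.08871 K/W
Q = ΔT/ΣR = (20.3 °C − 9.69 °C)/0.08871 = 119.6 W
From the inner boundary to the polyurethane foam/beech interface, ΣR_partial = 0.08006 K/W.
T_interface = T_in − Q·ΣR_partial = 20.3 °C − (119.6)(0.08006) = 10.7 °C

T = 10.7 °C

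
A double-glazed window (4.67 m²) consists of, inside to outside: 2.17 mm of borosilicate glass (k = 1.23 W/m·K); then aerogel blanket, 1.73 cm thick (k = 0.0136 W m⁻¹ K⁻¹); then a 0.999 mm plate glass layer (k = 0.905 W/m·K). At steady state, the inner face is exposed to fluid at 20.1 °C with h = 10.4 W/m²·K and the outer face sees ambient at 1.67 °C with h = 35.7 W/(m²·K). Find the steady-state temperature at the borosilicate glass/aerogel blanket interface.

T = 18.8 °C

Series thermal resistances, inner to outer:
  R_conv,in = 1/(hA) = 1/(10.4·4.67) = 0.02059 K/W
  R_borosilicate glass = L/(kA) = 0.00217/(1.23·4.67) = 3.778×10^-4 K/W
  R_aerogel blanket = L/(kA) = 0.0173/(0.0136·4.67) = 0.2724 K/W
  R_plate glass = L/(kA) = 9.99×10^-4/(0.905·4.67) = 2.364×10^-4 K/W
  R_conv,out = 1/(hA) = 1/(35.7·4.67) = 0.005998 K/W
ΣR = 0.02059 + 3.778×10^-4 + 0.2724 + 2.364×10^-4 + 0.005998 = 0.2996 K/W
Q = ΔT/ΣR = (20.1 °C − 1.67 °C)/0.2996 = 61.52 W
From the inner boundary to the borosilicate glass/aerogel blanket interface, ΣR_partial = 0.02097 K/W.
T_interface = T_in − Q·ΣR_partial = 20.1 °C − (61.52)(0.02097) = 18.8 °C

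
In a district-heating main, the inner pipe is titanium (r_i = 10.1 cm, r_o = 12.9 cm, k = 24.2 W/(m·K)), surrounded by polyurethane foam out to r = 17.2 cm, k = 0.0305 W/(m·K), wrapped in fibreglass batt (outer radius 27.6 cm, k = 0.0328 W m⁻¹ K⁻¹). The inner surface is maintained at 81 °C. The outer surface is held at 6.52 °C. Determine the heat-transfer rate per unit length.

Q' = 19.6 W/m

Resistance network (inner→outer):
  R'_titanium = ln(0.129/0.101)/(2πk) = 0.2447/(2π·24.2) = 0.001609 m·K/W
  R'_polyurethane foam = ln(0.172/0.129)/(2πk) = 0.2877/(2π·0.0305) = 1.501 m·K/W
  R'_fibreglass batt = ln(0.276/0.172)/(2πk) = 0.4729/(2π·0.0328) = 2.295 m·K/W
ΣR = 0.001609 + 1.501 + 2.295 = 3.798 m·K/W
Q' = ΔT/ΣR = (81 °C − 6.52 °C)/3.798 = 19.6 W/m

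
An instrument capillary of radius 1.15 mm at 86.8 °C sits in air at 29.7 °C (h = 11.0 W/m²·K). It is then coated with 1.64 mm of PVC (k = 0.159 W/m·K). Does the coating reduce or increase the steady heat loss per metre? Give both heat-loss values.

increases: 4.54 → 9.40 W/m

Critical radius for a cylinder: r_cr = k/h = 0.0145 m = 1.45 cm.
Outer radius after coating: r₂ = 0.00115 + 0.00164 = 0.00279 m.
Since r₁ < r_cr and r₂ ≤ r_cr, the coating moves toward the maximum at r_cr — heat loss rises.
Bare: R = 1/(2πr₁h) = 12.58 m·K/W; Q = 57.1/12.58 = 4.54 W/m.
Coated: R = R_cond + R_conv = 6.073 m·K/W; Q = 57.1/6.073 = 9.40 W/m.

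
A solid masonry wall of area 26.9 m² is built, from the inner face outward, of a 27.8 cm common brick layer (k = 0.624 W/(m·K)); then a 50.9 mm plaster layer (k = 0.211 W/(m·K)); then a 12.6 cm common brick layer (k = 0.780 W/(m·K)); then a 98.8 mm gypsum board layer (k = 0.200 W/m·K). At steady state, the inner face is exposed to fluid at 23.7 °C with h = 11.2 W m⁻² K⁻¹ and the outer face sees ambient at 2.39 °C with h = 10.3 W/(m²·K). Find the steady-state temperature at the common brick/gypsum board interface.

Series thermal resistances, inner to outer:
  R_conv,in = 1/(hA) = 1/(11.2·26.9) = 0.003319 K/W
  R_common brick = L/(kA) = 0.278/(0.624·26.9) = 0.01656 K/W
  R_plaster = L/(kA) = 0.0509/(0.211·26.9) = 0.008968 K/W
  R_common brick = L/(kA) = 0.126/(0.780·26.9) = 0.006005 K/W
  R_gypsum board = L/(kA) = 0.0988/(0.200·26.9) = 0.01836 K/W
  R_conv,out = 1/(hA) = 1/(10.3·26.9) = 0.003609 K/W
ΣR = 0.003319 + 0.01656 + 0.008968 + 0.006005 + 0.01836 + 0.003609 = 0.05682 K/W
Q = ΔT/ΣR = (23.7 °C − 2.39 °C)/0.05682 = 375.0 W
From the inner boundary to the common brick/gypsum board interface, ΣR_partial = 0.03485 K/W.
T_interface = T_in − Q·ΣR_partial = 23.7 °C − (375.0)(0.03485) = 10.6 °C

T = 10.6 °C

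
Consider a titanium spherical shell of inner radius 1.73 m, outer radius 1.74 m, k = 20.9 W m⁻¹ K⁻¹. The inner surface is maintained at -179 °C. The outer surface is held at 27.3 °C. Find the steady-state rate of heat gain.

Q = 1.63×10^7 W

Q = 4πk·ΔT/(1/r₁ − 1/r₂) = 4π × 20.9 × 206.3 / (1/1.73 − 1/1.74) = 1.63×10^7 W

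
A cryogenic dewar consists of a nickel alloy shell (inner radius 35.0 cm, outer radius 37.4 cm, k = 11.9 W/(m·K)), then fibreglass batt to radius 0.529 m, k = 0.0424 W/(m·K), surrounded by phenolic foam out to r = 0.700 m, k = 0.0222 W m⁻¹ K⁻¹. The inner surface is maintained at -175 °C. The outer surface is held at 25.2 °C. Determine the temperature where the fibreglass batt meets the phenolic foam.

T = -80.8 °C

Treat each layer as a resistance in series:
  R_nickel alloy = (1/0.350 − 1/0.374)/(4πk) = 0.1833/(4π·11.9) = 0.001226 K/W
  R_fibreglass batt = (1/0.374 − 1/0.529)/(4πk) = 0.7834/(4π·0.0424) = 1.470 K/W
  R_phenolic foam = (1/0.529 − 1/0.700)/(4πk) = 0.4618/(4π·0.0222) = 1.655 K/W
ΣR = 0.001226 + 1.470 + 1.655 = 3.126 K/W
Q = ΔT/ΣR = (-175 °C − 25.2 °C)/3.126 = -64.04 W
From the inner boundary to the fibreglass batt/phenolic foam interface, ΣR_partial = 1.471 K/W.
T_interface = T_in − Q·ΣR_partial = -175 °C − (-64.04)(1.471) = -80.8 °C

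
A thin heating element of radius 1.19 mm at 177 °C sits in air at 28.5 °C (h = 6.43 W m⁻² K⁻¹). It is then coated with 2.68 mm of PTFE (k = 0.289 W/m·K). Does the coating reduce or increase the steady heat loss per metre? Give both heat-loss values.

increases: 7.14 → 21.1 W/m

Critical radius for a cylinder: r_cr = k/h = 0.0449 m = 4.49 cm.
Outer radius after coating: r₂ = 0.00119 + 0.00268 = 0.00387 m.
Since r₁ < r_cr and r₂ ≤ r_cr, the coating moves toward the maximum at r_cr — heat loss rises.
Bare: R = 1/(2πr₁h) = 20.80 m·K/W; Q = 148.5/20.80 = 7.14 W/m.
Coated: R = R_cond + R_conv = 7.045 m·K/W; Q = 148.5/7.045 = 21.1 W/m.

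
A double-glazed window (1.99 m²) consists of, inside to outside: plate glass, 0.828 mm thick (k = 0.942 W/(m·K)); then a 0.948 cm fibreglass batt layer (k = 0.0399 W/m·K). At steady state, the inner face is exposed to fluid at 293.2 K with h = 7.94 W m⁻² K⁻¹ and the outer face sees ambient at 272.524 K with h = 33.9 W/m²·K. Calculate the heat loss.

Treat each layer as a resistance in series:
  R_conv,in = 1/(hA) = 1/(7.94·1.99) = 0.06329 K/W
  R_plate glass = L/(kA) = 8.28×10^-4/(0.942·1.99) = 4.417×10^-4 K/W
  R_fibreglass batt = L/(kA) = 0.00948/(0.0399·1.99) = 0.1194 K/W
  R_conv,out = 1/(hA) = 1/(33.9·1.99) = 0.01482 K/W
ΣR = 0.06329 + 4.417×10^-4 + 0.1194 + 0.01482 = 0.1980 K/W
Q = ΔT/ΣR = (293.2 K − 272.524 K)/0.1980 = 104 W

Q = 104 W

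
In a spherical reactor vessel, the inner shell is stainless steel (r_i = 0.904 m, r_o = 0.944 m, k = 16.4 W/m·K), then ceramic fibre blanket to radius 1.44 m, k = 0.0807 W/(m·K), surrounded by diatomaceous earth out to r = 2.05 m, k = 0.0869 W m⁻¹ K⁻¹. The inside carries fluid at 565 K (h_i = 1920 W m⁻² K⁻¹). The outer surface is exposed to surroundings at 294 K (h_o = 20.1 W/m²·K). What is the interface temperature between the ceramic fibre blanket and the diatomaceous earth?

T = 388 K

Treat each layer as a resistance in series:
  R_conv,in = 1/(4πr²h) = 1/(4π·0.904²·1920) = 5.072×10^-5 K/W
  R_stainless steel = (1/0.904 − 1/0.944)/(4πk) = 0.04687/(4π·16.4) = 2.274×10^-4 K/W
  R_ceramic fibre blanket = (1/0.944 − 1/1.44)/(4πk) = 0.3649/(4π·0.0807) = 0.3598 K/W
  R_diatomaceous earth = (1/1.44 − 1/2.05)/(4πk) = 0.2066/(4π·0.0869) = 0.1892 K/W
  R_conv,out = 1/(4πr²h) = 1/(4π·2.05²·20.1) = 9.421×10^-4 K/W
ΣR = 5.072×10^-5 + 2.274×10^-4 + 0.3598 + 0.1892 + 9.421×10^-4 = 0.5502 K/W
Q = ΔT/ΣR = (565 K − 294 K)/0.5502 = 492.5 W
From the inner boundary to the ceramic fibre blanket/diatomaceous earth interface, ΣR_partial = 0.3601 K/W.
T_interface = T_in − Q·ΣR_partial = 565 K − (492.5)(0.3601) = 388 K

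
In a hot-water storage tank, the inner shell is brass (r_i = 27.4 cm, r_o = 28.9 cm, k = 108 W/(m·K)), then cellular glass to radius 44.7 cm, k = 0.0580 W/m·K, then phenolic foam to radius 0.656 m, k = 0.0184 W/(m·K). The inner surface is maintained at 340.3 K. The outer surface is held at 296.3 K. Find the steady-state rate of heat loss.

Series thermal resistances, inner to outer:
  R_brass = (1/0.274 − 1/0.289)/(4πk) = 0.1894/(4π·108) = 1.396×10^-4 K/W
  R_cellular glass = (1/0.289 − 1/0.447)/(4πk) = 1.223/(4π·0.0580) = 1.678 K/W
  R_phenolic foam = (1/0.447 − 1/0.656)/(4πk) = 0.7127/(4π·0.0184) = 3.083 K/W
ΣR = 1.396×10^-4 + 1.678 + 3.083 = 4.761 K/W
Q = ΔT/ΣR = (340.3 K − 296.3 K)/4.761 = 9.24 W

Q = 9.24 W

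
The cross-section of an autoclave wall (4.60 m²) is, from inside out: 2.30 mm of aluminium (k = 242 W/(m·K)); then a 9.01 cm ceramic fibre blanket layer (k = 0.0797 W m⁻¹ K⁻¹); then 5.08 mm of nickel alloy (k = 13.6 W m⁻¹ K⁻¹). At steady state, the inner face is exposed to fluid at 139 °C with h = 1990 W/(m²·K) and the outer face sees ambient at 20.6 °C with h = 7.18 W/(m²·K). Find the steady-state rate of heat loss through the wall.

Resistance network (inner→outer):
  R_conv,in = 1/(hA) = 1/(1990·4.60) = 1.092×10^-4 K/W
  R_aluminium = L/(kA) = 0.00230/(242·4.60) = 2.066×10^-6 K/W
  R_ceramic fibre blanket = L/(kA) = 0.0901/(0.0797·4.60) = 0.2458 K/W
  R_nickel alloy = L/(kA) = 0.00508/(13.6·4.60) = 8.120×10^-5 K/W
  R_conv,out = 1/(hA) = 1/(7.18·4.60) = 0.03028 K/W
ΣR = 1.092×10^-4 + 2.066×10^-6 + 0.2458 + 8.120×10^-5 + 0.03028 = 0.2763 K/W
Q = ΔT/ΣR = (139 °C − 20.6 °C)/0.2763 = 429 W

Q = 429 W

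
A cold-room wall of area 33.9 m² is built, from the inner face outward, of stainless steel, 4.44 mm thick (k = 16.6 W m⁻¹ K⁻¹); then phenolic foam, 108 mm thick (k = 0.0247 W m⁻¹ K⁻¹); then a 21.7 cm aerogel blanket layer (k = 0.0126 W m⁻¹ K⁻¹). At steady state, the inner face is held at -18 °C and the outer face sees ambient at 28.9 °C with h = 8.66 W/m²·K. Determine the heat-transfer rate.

Q = 73.2 W

Series thermal resistances, inner to outer:
  R_stainless steel = L/(kA) = 0.00444/(16.6·33.9) = 7.890×10^-6 K/W
  R_phenolic foam = L/(kA) = 0.108/(0.0247·33.9) = 0.1290 K/W
  R_aerogel blanket = L/(kA) = 0.217/(0.0126·33.9) = 0.5080 K/W
  R_conv,out = 1/(hA) = 1/(8.66·33.9) = 0.003406 K/W
ΣR = 7.890×10^-6 + 0.1290 + 0.5080 + 0.003406 = 0.6404 K/W
Q = ΔT/ΣR = (-18 °C − 28.9 °C)/0.6404 = -73.2 W
(Negative Q ⇒ heat flows inward; heat gain = 73.2 W.)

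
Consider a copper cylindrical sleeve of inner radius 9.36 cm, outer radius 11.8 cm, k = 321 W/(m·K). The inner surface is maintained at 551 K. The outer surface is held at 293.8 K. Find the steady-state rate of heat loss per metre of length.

Q' = 2240 kW/m

Q' = 2πk·ΔT/ln(r₂/r₁) = 2π × 321 × 257.2 / ln(0.118/0.0936) = 2.24×10^6 W/m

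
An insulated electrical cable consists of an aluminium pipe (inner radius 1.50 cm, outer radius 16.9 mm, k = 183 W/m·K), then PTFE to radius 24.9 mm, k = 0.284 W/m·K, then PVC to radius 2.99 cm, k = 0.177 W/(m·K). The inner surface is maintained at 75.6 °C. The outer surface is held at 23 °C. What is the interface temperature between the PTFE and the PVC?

Series thermal resistances, inner to outer:
  R'_aluminium = ln(0.0169/0.0150)/(2πk) = 0.1193/(2π·183) = 1.037×10^-4 m·K/W
  R'_PTFE = ln(0.0249/0.0169)/(2πk) = 0.3876/(2π·0.284) = 0.2172 m·K/W
  R'_PVC = ln(0.0299/0.0249)/(2πk) = 0.1830/(2π·0.177) = 0.1645 m·K/W
ΣR = 1.037×10^-4 + 0.2172 + 0.1645 = 0.3818 m·K/W
Q' = ΔT/ΣR = (75.6 °C − 23 °C)/0.3818 = 137.8 W/m
From the inner boundary to the PTFE/PVC interface, ΣR_partial = 0.2173 m·K/W.
T_interface = T_in − Q'·ΣR_partial = 75.6 °C − (137.8)(0.2173) = 45.7 °C

T = 45.7 °C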